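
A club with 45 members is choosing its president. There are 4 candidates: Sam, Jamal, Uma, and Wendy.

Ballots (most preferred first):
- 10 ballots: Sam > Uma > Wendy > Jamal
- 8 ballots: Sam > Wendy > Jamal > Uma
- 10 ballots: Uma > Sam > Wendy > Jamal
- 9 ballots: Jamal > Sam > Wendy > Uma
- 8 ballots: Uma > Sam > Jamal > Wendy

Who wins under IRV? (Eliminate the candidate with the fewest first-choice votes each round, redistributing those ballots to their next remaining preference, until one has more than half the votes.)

Round 1: Sam 18, Jamal 9, Uma 18, Wendy 0. Wendy eliminated.
Round 2: Sam 18, Jamal 9, Uma 18. Jamal eliminated.
Round 3: Sam 27, Uma 18. Sam has a majority (≥23).

Sam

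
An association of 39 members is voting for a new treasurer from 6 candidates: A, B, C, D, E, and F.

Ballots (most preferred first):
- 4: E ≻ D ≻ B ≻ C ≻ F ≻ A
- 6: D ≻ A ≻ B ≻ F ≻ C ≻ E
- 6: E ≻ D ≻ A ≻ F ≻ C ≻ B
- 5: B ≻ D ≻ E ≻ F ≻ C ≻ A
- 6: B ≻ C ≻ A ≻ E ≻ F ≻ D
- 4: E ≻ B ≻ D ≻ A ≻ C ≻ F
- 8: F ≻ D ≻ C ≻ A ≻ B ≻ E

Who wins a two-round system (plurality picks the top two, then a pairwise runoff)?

B

Round 1 first-place votes: A 0, B 11, C 0, D 6, E 14, F 8. E and B advance.
Runoff: E is ranked above B on 14 ballots, B above E on 25.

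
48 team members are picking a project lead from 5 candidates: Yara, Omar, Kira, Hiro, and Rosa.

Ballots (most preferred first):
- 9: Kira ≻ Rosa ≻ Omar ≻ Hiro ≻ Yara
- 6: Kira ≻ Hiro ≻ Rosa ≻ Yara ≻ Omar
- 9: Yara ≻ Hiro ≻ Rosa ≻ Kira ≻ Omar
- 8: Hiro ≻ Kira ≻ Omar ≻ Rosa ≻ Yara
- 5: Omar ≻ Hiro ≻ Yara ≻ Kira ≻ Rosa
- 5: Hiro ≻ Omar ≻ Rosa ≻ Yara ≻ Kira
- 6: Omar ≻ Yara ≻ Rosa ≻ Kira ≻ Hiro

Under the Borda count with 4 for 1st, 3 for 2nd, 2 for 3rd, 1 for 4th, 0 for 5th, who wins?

Yara: 9×0 + 6×1 + 9×4 + 8×0 + 5×2 + 5×1 + 6×3 = 75
Omar: 9×2 + 6×0 + 9×0 + 8×2 + 5×4 + 5×3 + 6×4 = 93
Kira: 9×4 + 6×4 + 9×1 + 8×3 + 5×1 + 5×0 + 6×1 = 104
Hiro: 9×1 + 6×3 + 9×3 + 8×4 + 5×3 + 5×4 + 6×0 = 121
Rosa: 9×3 + 6×2 + 9×2 + 8×1 + 5×0 + 5×2 + 6×2 = 87

Hiro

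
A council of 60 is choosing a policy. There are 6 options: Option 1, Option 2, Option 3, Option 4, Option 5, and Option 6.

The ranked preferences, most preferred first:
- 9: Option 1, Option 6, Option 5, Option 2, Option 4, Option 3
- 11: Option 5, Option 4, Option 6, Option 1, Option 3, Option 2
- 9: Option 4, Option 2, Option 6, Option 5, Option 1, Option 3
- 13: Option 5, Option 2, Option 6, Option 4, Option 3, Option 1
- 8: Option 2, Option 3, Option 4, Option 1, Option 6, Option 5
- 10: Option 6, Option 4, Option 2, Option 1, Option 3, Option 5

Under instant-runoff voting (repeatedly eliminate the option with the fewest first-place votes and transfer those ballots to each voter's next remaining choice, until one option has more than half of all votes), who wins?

Option 6

Round 1: Option 1 9, Option 2 8, Option 3 0, Option 4 9, Option 5 24, Option 6 10. Option 3 eliminated.
Round 2: Option 1 9, Option 2 8, Option 4 9, Option 5 24, Option 6 10. Option 2 eliminated.
Round 3: Option 1 9, Option 4 17, Option 5 24, Option 6 10. Option 1 eliminated.
Round 4: Option 4 17, Option 5 24, Option 6 19. Option 4 eliminated.
Round 5: Option 5 24, Option 6 36. Option 6 has a majority (≥31).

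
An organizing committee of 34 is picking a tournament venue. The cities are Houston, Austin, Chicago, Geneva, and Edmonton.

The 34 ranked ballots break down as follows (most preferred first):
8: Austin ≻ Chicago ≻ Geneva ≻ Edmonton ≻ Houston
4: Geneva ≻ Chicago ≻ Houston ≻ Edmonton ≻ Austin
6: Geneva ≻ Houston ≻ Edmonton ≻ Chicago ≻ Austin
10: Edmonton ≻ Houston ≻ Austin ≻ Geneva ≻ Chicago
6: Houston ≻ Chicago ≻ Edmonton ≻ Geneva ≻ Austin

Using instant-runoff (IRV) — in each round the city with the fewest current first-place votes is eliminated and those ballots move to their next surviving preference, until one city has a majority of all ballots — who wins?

Round 1: Houston 6, Austin 8, Chicago 0, Geneva 10, Edmonton 10. Chicago eliminated.
Round 2: Houston 6, Austin 8, Geneva 10, Edmonton 10. Houston eliminated.
Round 3: Austin 8, Geneva 10, Edmonton 16. Austin eliminated.
Round 4: Geneva 18, Edmonton 16. Geneva has a majority (≥18).

Geneva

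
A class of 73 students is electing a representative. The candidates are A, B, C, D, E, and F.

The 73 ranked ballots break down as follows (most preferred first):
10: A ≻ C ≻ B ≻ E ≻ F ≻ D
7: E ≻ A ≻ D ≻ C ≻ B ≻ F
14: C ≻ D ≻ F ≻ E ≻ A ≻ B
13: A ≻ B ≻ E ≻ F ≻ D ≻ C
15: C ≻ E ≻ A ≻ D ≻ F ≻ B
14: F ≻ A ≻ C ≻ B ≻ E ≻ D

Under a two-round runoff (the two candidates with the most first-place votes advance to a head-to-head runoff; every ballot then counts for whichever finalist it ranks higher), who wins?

Round 1 first-place votes: A 23, B 0, C 29, D 0, E 7, F 14. C and A advance.
Runoff: C is ranked above A on 29 ballots, A above C on 44.

A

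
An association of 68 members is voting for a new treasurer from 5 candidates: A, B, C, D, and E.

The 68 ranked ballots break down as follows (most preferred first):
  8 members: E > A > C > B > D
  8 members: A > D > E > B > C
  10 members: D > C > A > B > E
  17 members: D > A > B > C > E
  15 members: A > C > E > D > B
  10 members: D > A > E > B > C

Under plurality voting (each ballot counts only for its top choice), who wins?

D

First-place votes: A 23, B 0, C 0, D 37, E 8.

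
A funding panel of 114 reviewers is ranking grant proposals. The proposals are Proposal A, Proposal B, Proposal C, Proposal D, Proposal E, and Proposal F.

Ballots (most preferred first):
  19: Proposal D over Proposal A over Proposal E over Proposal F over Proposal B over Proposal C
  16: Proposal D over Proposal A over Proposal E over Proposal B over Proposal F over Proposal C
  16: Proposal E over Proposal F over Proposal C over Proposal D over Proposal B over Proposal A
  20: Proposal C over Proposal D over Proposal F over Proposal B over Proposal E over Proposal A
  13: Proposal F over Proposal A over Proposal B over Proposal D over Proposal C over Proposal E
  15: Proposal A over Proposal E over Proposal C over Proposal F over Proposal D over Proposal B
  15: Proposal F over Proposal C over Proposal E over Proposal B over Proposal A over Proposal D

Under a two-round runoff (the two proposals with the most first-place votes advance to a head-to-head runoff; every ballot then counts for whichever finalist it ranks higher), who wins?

Round 1 first-place votes: Proposal A 15, Proposal B 0, Proposal C 20, Proposal D 35, Proposal E 16, Proposal F 28. Proposal D and Proposal F advance.
Runoff: Proposal D is ranked above Proposal F on 55 ballots, Proposal F above Proposal D on 59.

Proposal F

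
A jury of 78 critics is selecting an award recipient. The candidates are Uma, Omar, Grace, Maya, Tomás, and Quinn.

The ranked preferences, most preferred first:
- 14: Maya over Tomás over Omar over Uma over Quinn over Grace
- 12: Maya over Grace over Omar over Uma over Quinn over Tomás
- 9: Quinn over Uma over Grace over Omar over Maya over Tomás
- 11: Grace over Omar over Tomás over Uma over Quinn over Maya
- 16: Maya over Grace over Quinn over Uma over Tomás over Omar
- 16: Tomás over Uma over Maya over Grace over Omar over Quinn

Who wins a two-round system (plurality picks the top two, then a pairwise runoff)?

Maya

Round 1 first-place votes: Uma 0, Omar 0, Grace 11, Maya 42, Tomás 16, Quinn 9. Maya and Tomás advance.
Runoff: Maya is ranked above Tomás on 51 ballots, Tomás above Maya on 27.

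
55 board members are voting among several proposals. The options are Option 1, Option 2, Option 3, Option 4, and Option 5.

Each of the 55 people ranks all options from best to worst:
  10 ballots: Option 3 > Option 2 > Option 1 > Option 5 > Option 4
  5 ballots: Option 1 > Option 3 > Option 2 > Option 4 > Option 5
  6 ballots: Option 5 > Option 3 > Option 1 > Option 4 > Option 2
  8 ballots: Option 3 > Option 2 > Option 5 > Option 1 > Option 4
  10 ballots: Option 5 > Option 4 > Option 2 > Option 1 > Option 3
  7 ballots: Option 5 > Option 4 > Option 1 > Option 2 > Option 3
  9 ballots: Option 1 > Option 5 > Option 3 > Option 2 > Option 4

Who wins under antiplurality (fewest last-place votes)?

Last-place votes: Option 1 0, Option 2 6, Option 3 17, Option 4 27, Option 5 5.

Option 1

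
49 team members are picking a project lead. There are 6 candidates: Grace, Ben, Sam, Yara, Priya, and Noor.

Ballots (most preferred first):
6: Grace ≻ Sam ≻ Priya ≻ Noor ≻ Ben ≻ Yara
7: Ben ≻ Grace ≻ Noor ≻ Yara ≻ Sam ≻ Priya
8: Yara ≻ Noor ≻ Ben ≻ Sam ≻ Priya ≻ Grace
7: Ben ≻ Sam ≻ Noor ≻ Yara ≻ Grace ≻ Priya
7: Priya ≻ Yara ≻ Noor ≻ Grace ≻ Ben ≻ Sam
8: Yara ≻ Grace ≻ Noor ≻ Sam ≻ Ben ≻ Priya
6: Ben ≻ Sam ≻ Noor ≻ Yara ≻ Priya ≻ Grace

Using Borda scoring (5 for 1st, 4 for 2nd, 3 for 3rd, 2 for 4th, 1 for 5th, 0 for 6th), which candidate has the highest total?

Noor

Grace: 6×5 + 7×4 + 8×0 + 7×1 + 7×2 + 8×4 + 6×0 = 111
Ben: 6×1 + 7×5 + 8×3 + 7×5 + 7×1 + 8×1 + 6×5 = 145
Sam: 6×4 + 7×1 + 8×2 + 7×4 + 7×0 + 8×2 + 6×4 = 115
Yara: 6×0 + 7×2 + 8×5 + 7×2 + 7×4 + 8×5 + 6×2 = 148
Priya: 6×3 + 7×0 + 8×1 + 7×0 + 7×5 + 8×0 + 6×1 = 67
Noor: 6×2 + 7×3 + 8×4 + 7×3 + 7×3 + 8×3 + 6×3 = 149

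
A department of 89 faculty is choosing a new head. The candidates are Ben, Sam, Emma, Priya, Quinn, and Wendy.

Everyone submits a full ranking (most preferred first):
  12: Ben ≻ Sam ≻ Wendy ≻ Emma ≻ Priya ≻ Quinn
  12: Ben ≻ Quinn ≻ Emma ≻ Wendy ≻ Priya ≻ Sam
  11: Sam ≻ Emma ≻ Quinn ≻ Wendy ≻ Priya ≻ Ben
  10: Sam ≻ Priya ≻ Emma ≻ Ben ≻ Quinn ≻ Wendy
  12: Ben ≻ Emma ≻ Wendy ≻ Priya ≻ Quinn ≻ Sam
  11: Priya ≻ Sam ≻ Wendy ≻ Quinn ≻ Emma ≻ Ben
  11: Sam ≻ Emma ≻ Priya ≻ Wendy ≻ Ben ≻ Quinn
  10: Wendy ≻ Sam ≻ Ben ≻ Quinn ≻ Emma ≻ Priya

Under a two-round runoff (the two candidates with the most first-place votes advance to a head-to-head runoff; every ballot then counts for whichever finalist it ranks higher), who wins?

Round 1 first-place votes: Ben 36, Sam 32, Emma 0, Priya 11, Quinn 0, Wendy 10. Ben and Sam advance.
Runoff: Ben is ranked above Sam on 36 ballots, Sam above Ben on 53.

Sam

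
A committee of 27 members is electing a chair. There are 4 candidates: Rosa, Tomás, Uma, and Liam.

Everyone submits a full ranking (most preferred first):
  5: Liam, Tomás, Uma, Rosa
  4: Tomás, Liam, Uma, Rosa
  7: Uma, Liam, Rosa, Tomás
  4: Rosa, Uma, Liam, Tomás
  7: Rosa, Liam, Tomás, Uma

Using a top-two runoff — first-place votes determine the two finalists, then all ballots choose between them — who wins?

Round 1 first-place votes: Rosa 11, Tomás 4, Uma 7, Liam 5. Rosa and Uma advance.
Runoff: Rosa is ranked above Uma on 11 ballots, Uma above Rosa on 16.

Uma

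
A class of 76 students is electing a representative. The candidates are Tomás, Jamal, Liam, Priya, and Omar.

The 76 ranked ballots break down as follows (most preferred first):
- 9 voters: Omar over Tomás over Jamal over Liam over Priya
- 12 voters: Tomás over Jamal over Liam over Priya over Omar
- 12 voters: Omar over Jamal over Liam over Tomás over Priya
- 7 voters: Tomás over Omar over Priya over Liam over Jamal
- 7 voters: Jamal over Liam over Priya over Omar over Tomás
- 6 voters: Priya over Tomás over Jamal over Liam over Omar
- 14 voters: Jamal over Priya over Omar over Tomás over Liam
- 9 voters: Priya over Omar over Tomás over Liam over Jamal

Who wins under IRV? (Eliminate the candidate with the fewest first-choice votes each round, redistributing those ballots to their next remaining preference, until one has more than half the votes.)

Round 1: Tomás 19, Jamal 21, Liam 0, Priya 15, Omar 21. Liam eliminated.
Round 2: Tomás 19, Jamal 21, Priya 15, Omar 21. Priya eliminated.
Round 3: Tomás 25, Jamal 21, Omar 30. Jamal eliminated.
Round 4: Tomás 25, Omar 51. Omar has a majority (≥39).

Omar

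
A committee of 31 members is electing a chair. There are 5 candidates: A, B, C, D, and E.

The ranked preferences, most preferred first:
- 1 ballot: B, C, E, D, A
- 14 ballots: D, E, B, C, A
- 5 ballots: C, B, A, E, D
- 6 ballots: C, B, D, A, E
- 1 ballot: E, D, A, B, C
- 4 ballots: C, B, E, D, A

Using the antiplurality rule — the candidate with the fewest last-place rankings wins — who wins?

B

Last-place votes: A 19, B 0, C 1, D 5, E 6.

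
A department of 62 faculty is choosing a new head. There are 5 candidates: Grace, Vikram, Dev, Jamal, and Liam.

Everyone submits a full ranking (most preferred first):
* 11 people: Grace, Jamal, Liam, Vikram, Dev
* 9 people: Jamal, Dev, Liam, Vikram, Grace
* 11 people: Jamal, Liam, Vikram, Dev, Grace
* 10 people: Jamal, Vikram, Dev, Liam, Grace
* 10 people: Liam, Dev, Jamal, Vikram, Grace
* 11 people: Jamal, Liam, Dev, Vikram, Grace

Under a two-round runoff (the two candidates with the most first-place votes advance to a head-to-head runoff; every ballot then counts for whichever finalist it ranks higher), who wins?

Jamal

Round 1 first-place votes: Grace 11, Vikram 0, Dev 0, Jamal 41, Liam 10. Jamal and Grace advance.
Runoff: Jamal is ranked above Grace on 51 ballots, Grace above Jamal on 11.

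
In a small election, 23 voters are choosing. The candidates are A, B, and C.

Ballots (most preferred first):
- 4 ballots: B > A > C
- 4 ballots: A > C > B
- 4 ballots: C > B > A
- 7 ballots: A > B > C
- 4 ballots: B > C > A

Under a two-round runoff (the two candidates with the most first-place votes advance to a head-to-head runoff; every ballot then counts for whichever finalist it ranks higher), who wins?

B

Round 1 first-place votes: A 11, B 8, C 4. A and B advance.
Runoff: A is ranked above B on 11 ballots, B above A on 12.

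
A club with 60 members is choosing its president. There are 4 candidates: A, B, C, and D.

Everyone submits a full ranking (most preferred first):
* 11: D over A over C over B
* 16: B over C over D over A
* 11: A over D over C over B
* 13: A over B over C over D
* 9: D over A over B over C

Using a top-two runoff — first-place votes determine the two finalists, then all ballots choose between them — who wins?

Round 1 first-place votes: A 24, B 16, C 0, D 20. A and D advance.
Runoff: A is ranked above D on 24 ballots, D above A on 36.

D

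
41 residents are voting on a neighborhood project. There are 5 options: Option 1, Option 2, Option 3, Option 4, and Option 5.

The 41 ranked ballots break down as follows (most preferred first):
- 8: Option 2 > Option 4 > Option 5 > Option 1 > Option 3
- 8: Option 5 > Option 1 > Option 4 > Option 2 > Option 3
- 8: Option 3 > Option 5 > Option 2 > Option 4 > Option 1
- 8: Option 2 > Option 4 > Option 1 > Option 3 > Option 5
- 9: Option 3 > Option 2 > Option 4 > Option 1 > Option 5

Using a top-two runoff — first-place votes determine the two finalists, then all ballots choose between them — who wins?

Round 1 first-place votes: Option 1 0, Option 2 16, Option 3 17, Option 4 0, Option 5 8. Option 3 and Option 2 advance.
Runoff: Option 3 is ranked above Option 2 on 17 ballots, Option 2 above Option 3 on 24.

Option 2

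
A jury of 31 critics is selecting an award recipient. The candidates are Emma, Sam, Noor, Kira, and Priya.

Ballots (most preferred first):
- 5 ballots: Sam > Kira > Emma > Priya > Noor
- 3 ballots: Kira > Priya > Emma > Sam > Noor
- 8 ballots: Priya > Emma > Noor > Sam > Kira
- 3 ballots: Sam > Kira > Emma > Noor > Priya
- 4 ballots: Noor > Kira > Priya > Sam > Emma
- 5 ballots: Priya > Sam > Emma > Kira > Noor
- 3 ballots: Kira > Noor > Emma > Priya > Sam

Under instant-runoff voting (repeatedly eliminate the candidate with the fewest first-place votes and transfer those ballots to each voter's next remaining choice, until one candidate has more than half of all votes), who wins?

Round 1: Emma 0, Sam 8, Noor 4, Kira 6, Priya 13. Emma eliminated.
Round 2: Sam 8, Noor 4, Kira 6, Priya 13. Noor eliminated.
Round 3: Sam 8, Kira 10, Priya 13. Sam eliminated.
Round 4: Kira 18, Priya 13. Kira has a majority (≥16).

Kira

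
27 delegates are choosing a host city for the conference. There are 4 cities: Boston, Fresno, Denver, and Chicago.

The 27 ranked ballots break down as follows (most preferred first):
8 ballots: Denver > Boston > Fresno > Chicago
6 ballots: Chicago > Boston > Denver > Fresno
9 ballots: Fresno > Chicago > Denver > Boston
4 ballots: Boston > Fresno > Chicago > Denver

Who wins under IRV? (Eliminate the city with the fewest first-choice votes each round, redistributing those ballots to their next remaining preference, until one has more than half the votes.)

Denver

Round 1: Boston 4, Fresno 9, Denver 8, Chicago 6. Boston eliminated.
Round 2: Fresno 13, Denver 8, Chicago 6. Chicago eliminated.
Round 3: Fresno 13, Denver 14. Denver has a majority (≥14).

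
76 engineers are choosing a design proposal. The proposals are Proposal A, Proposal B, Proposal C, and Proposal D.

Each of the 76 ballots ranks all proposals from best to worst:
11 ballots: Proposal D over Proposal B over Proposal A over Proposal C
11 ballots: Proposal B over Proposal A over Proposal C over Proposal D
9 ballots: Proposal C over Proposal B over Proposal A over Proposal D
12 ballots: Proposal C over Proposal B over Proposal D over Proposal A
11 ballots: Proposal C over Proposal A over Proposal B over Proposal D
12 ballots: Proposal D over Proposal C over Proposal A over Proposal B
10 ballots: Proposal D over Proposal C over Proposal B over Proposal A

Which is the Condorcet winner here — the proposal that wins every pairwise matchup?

Proposal C

Proposal C vs Proposal A: 54–22
Proposal C vs Proposal B: 54–22
Proposal C vs Proposal D: 43–33
Proposal C beats every other proposal.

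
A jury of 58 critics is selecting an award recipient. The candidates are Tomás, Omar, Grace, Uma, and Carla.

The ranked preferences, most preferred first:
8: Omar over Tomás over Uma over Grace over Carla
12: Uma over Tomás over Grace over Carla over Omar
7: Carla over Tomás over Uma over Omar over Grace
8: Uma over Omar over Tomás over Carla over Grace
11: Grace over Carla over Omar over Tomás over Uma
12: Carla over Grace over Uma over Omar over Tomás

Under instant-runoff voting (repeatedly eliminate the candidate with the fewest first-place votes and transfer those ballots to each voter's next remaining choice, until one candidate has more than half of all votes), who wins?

Round 1: Tomás 0, Omar 8, Grace 11, Uma 20, Carla 19. Tomás eliminated.
Round 2: Omar 8, Grace 11, Uma 20, Carla 19. Omar eliminated.
Round 3: Grace 11, Uma 28, Carla 19. Grace eliminated.
Round 4: Uma 28, Carla 30. Carla has a majority (≥30).

Carla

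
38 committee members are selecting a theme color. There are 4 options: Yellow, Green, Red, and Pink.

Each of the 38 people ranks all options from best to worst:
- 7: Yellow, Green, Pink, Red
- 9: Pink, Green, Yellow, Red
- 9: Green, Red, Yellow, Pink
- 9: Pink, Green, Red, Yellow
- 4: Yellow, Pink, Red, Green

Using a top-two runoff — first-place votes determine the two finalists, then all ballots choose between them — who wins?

Yellow

Round 1 first-place votes: Yellow 11, Green 9, Red 0, Pink 18. Pink and Yellow advance.
Runoff: Pink is ranked above Yellow on 18 ballots, Yellow above Pink on 20.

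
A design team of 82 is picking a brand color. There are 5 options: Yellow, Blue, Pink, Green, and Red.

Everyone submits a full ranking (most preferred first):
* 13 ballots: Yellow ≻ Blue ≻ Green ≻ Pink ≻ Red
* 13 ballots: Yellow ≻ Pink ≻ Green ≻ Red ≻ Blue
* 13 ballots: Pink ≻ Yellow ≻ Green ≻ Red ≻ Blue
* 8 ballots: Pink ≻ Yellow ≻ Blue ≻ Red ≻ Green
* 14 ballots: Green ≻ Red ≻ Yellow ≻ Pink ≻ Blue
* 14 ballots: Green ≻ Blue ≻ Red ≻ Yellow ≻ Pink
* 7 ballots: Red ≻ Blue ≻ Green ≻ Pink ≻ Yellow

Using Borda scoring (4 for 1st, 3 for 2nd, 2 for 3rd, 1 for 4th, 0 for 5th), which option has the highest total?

Yellow: 13×4 + 13×4 + 13×3 + 8×3 + 14×2 + 14×1 + 7×0 = 209
Blue: 13×3 + 13×0 + 13×0 + 8×2 + 14×0 + 14×3 + 7×3 = 118
Pink: 13×1 + 13×3 + 13×4 + 8×4 + 14×1 + 14×0 + 7×1 = 157
Green: 13×2 + 13×2 + 13×2 + 8×0 + 14×4 + 14×4 + 7×2 = 204
Red: 13×0 + 13×1 + 13×1 + 8×1 + 14×3 + 14×2 + 7×4 = 132

Yellow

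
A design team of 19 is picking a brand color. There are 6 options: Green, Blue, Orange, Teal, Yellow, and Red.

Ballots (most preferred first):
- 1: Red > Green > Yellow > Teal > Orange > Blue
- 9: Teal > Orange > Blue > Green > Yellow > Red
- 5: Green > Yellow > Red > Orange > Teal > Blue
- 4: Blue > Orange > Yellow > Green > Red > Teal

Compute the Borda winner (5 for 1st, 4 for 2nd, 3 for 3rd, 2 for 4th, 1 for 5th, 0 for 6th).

Green: 1×4 + 9×2 + 5×5 + 4×2 = 55
Blue: 1×0 + 9×3 + 5×0 + 4×5 = 47
Orange: 1×1 + 9×4 + 5×2 + 4×4 = 63
Teal: 1×2 + 9×5 + 5×1 + 4×0 = 52
Yellow: 1×3 + 9×1 + 5×4 + 4×3 = 44
Red: 1×5 + 9×0 + 5×3 + 4×1 = 24

Orange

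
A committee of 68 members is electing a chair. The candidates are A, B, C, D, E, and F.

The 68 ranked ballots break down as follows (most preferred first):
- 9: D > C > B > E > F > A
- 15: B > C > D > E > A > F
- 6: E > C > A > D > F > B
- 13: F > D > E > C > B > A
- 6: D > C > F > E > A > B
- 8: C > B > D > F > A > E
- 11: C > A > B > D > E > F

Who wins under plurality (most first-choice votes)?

First-place votes: A 0, B 15, C 19, D 15, E 6, F 13.

C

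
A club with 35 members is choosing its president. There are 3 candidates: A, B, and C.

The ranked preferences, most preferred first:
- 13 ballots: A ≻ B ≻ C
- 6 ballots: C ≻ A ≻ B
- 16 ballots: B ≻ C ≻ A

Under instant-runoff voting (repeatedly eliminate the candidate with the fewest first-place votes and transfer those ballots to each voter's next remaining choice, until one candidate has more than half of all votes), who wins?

Round 1: A 13, B 16, C 6. C eliminated.
Round 2: A 19, B 16. A has a majority (≥18).

A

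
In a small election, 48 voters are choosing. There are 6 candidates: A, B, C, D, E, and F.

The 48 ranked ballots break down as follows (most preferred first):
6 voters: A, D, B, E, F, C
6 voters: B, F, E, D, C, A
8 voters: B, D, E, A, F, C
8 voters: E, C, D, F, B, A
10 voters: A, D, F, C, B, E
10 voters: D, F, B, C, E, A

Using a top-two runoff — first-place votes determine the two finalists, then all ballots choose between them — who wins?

B

Round 1 first-place votes: A 16, B 14, C 0, D 10, E 8, F 0. A and B advance.
Runoff: A is ranked above B on 16 ballots, B above A on 32.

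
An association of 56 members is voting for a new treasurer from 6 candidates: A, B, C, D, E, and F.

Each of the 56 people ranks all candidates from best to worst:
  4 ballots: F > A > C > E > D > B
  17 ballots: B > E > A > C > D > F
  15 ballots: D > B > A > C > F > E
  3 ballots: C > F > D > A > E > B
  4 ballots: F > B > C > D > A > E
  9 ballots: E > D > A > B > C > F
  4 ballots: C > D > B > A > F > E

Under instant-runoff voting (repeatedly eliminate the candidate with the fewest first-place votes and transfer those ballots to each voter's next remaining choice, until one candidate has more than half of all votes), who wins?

Round 1: A 0, B 17, C 7, D 15, E 9, F 8. A eliminated.
Round 2: B 17, C 7, D 15, E 9, F 8. C eliminated.
Round 3: B 17, D 19, E 9, F 11. E eliminated.
Round 4: B 17, D 28, F 11. F eliminated.
Round 5: B 21, D 35. D has a majority (≥29).

D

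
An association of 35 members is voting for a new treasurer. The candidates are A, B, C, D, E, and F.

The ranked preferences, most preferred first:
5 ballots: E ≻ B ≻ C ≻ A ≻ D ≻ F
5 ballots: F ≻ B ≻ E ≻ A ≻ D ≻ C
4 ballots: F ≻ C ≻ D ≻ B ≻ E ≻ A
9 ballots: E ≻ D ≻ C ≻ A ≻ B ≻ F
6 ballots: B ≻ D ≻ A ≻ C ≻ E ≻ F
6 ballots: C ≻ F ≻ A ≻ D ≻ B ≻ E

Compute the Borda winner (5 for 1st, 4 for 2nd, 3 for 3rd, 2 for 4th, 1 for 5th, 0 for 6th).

C

A: 5×2 + 5×2 + 4×0 + 9×2 + 6×3 + 6×3 = 74
B: 5×4 + 5×4 + 4×2 + 9×1 + 6×5 + 6×1 = 93
C: 5×3 + 5×0 + 4×4 + 9×3 + 6×2 + 6×5 = 100
D: 5×1 + 5×1 + 4×3 + 9×4 + 6×4 + 6×2 = 94
E: 5×5 + 5×3 + 4×1 + 9×5 + 6×1 + 6×0 = 95
F: 5×0 + 5×5 + 4×5 + 9×0 + 6×0 + 6×4 = 69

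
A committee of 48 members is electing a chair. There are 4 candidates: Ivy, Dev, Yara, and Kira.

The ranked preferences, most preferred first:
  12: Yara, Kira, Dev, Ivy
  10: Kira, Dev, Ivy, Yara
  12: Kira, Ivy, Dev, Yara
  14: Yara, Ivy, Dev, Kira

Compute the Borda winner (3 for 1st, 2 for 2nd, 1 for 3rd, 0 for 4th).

Kira

Ivy: 12×0 + 10×1 + 12×2 + 14×2 = 62
Dev: 12×1 + 10×2 + 12×1 + 14×1 = 58
Yara: 12×3 + 10×0 + 12×0 + 14×3 = 78
Kira: 12×2 + 10×3 + 12×3 + 14×0 = 90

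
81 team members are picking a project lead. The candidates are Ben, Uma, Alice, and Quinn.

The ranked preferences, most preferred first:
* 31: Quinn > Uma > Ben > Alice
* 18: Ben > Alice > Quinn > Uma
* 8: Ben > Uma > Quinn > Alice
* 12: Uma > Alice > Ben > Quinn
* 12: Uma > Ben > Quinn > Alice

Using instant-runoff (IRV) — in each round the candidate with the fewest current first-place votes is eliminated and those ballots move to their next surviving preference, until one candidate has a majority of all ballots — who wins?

Ben

Round 1: Ben 26, Uma 24, Alice 0, Quinn 31. Alice eliminated.
Round 2: Ben 26, Uma 24, Quinn 31. Uma eliminated.
Round 3: Ben 50, Quinn 31. Ben has a majority (≥41).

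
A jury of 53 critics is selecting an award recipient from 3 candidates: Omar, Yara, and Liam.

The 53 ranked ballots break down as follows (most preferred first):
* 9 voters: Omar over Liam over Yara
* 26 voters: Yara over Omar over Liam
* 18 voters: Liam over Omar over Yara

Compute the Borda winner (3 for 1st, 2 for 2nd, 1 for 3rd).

Omar

Omar: 9×3 + 26×2 + 18×2 = 115
Yara: 9×1 + 26×3 + 18×1 = 105
Liam: 9×2 + 26×1 + 18×3 = 98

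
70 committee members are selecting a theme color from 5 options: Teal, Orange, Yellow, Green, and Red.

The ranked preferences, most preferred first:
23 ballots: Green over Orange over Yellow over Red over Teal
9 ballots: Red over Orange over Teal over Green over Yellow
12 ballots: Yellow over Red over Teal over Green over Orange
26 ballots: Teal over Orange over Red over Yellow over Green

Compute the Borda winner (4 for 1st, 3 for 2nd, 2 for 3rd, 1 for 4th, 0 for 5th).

Orange

Teal: 23×0 + 9×2 + 12×2 + 26×4 = 146
Orange: 23×3 + 9×3 + 12×0 + 26×3 = 174
Yellow: 23×2 + 9×0 + 12×4 + 26×1 = 120
Green: 23×4 + 9×1 + 12×1 + 26×0 = 113
Red: 23×1 + 9×4 + 12×3 + 26×2 = 147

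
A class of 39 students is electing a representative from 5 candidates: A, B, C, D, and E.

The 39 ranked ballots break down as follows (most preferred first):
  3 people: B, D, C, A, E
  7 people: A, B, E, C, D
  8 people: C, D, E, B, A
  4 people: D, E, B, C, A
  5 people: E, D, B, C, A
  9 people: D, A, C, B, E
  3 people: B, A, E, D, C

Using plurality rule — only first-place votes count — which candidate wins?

First-place votes: A 7, B 6, C 8, D 13, E 5.

D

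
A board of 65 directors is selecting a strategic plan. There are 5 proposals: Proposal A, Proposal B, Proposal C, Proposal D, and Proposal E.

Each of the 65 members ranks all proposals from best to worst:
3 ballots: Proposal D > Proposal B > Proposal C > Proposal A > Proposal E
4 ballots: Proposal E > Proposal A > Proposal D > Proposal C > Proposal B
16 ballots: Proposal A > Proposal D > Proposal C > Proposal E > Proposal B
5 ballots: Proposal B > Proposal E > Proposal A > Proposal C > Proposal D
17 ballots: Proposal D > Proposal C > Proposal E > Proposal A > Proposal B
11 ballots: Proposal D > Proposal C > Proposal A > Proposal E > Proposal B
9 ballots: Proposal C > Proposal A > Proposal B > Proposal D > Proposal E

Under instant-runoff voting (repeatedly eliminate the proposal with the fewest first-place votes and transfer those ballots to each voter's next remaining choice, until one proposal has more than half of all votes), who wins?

Round 1: Proposal A 16, Proposal B 5, Proposal C 9, Proposal D 31, Proposal E 4. Proposal E eliminated.
Round 2: Proposal A 20, Proposal B 5, Proposal C 9, Proposal D 31. Proposal B eliminated.
Round 3: Proposal A 25, Proposal C 9, Proposal D 31. Proposal C eliminated.
Round 4: Proposal A 34, Proposal D 31. Proposal A has a majority (≥33).

Proposal A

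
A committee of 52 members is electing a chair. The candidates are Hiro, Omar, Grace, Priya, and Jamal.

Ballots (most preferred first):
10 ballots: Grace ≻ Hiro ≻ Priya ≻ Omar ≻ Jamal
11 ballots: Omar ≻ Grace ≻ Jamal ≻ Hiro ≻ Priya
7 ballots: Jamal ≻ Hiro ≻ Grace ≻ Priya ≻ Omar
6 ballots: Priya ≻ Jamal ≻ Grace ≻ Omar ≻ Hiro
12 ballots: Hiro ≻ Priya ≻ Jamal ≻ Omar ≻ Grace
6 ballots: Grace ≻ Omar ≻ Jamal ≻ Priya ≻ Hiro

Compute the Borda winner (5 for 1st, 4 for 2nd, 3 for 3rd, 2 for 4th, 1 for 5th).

Grace

Hiro: 10×4 + 11×2 + 7×4 + 6×1 + 12×5 + 6×1 = 162
Omar: 10×2 + 11×5 + 7×1 + 6×2 + 12×2 + 6×4 = 142
Grace: 10×5 + 11×4 + 7×3 + 6×3 + 12×1 + 6×5 = 175
Priya: 10×3 + 11×1 + 7×2 + 6×5 + 12×4 + 6×2 = 145
Jamal: 10×1 + 11×3 + 7×5 + 6×4 + 12×3 + 6×3 = 156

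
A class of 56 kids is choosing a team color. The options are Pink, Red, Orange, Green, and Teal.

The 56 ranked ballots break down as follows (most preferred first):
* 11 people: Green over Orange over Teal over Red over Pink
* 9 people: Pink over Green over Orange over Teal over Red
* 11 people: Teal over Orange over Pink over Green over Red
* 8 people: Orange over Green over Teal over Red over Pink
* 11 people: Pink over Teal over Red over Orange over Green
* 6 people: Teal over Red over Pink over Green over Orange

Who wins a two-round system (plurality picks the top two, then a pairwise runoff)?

Teal

Round 1 first-place votes: Pink 20, Red 0, Orange 8, Green 11, Teal 17. Pink and Teal advance.
Runoff: Pink is ranked above Teal on 20 ballots, Teal above Pink on 36.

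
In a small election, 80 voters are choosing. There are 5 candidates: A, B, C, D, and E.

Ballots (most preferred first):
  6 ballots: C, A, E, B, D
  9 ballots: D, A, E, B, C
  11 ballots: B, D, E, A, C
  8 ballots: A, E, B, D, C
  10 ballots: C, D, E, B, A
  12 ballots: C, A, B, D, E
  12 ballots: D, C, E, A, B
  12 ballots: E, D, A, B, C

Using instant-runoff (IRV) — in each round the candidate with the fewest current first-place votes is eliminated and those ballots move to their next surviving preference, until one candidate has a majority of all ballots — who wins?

D

Round 1: A 8, B 11, C 28, D 21, E 12. A eliminated.
Round 2: B 11, C 28, D 21, E 20. B eliminated.
Round 3: C 28, D 32, E 20. E eliminated.
Round 4: C 28, D 52. D has a majority (≥41).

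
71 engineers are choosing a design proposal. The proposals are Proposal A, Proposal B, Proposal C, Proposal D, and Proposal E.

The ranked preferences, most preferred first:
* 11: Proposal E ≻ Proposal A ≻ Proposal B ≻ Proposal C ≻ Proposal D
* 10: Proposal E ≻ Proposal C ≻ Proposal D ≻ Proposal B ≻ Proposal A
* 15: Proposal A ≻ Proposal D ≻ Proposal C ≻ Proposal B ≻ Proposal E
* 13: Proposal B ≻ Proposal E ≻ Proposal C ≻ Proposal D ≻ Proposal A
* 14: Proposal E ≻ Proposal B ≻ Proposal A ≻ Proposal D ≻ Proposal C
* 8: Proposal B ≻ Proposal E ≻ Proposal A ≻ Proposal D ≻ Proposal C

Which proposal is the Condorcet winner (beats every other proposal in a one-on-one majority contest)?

Proposal B vs Proposal A: 45–26
Proposal B vs Proposal C: 46–25
Proposal B vs Proposal D: 46–25
Proposal B vs Proposal E: 36–35
Proposal B beats every other proposal.

Proposal B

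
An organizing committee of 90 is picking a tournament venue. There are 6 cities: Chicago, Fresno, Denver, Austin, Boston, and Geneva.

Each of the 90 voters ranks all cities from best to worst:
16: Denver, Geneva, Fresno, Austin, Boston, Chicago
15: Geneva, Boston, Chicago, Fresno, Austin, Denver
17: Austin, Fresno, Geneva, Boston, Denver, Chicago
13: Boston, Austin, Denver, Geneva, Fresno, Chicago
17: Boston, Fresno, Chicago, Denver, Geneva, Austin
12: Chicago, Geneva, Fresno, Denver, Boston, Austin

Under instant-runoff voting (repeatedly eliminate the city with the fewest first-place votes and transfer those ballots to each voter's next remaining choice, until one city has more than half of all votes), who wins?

Geneva

Round 1: Chicago 12, Fresno 0, Denver 16, Austin 17, Boston 30, Geneva 15. Fresno eliminated.
Round 2: Chicago 12, Denver 16, Austin 17, Boston 30, Geneva 15. Chicago eliminated.
Round 3: Denver 16, Austin 17, Boston 30, Geneva 27. Denver eliminated.
Round 4: Austin 17, Boston 30, Geneva 43. Austin eliminated.
Round 5: Boston 30, Geneva 60. Geneva has a majority (≥46).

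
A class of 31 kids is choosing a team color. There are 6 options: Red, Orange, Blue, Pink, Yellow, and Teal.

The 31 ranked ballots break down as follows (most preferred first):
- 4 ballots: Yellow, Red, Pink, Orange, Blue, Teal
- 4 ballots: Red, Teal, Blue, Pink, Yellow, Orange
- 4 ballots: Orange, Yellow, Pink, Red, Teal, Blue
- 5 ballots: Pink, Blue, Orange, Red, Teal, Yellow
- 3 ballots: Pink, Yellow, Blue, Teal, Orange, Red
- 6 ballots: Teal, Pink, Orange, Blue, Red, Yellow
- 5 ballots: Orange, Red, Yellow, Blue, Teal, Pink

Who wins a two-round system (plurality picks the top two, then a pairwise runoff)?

Round 1 first-place votes: Red 4, Orange 9, Blue 0, Pink 8, Yellow 4, Teal 6. Orange and Pink advance.
Runoff: Orange is ranked above Pink on 9 ballots, Pink above Orange on 22.

Pink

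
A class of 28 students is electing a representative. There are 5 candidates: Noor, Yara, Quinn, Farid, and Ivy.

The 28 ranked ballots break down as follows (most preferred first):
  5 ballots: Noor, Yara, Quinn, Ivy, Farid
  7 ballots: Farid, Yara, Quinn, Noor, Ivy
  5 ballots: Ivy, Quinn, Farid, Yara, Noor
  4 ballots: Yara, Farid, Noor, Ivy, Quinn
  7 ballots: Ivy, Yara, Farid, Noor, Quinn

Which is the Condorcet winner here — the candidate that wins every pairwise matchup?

Yara

Yara vs Noor: 23–5
Yara vs Quinn: 23–5
Yara vs Farid: 16–12
Yara vs Ivy: 16–12
Yara beats every other candidate.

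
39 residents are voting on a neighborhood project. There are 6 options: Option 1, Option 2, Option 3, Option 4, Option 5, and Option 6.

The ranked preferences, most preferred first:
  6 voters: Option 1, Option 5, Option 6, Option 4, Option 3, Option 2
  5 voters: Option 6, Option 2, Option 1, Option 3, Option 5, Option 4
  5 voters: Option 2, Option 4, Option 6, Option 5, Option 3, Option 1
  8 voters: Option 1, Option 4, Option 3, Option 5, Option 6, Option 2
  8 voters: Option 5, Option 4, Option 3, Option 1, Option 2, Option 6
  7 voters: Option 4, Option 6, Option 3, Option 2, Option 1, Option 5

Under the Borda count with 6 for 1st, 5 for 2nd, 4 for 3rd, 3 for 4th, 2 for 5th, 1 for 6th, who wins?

Option 1: 6×6 + 5×4 + 5×1 + 8×6 + 8×3 + 7×2 = 147
Option 2: 6×1 + 5×5 + 5×6 + 8×1 + 8×2 + 7×3 = 106
Option 3: 6×2 + 5×3 + 5×2 + 8×4 + 8×4 + 7×4 = 129
Option 4: 6×3 + 5×1 + 5×5 + 8×5 + 8×5 + 7×6 = 170
Option 5: 6×5 + 5×2 + 5×3 + 8×3 + 8×6 + 7×1 = 134
Option 6: 6×4 + 5×6 + 5×4 + 8×2 + 8×1 + 7×5 = 133

Option 4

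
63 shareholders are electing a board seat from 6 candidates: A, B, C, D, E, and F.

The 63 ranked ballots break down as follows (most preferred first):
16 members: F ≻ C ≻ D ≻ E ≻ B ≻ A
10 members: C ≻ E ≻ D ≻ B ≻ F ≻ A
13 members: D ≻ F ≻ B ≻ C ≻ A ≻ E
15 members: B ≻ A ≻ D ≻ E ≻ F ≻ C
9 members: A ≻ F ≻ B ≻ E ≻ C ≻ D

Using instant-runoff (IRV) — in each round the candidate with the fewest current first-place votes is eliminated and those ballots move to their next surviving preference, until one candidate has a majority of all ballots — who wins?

Round 1: A 9, B 15, C 10, D 13, E 0, F 16. E eliminated.
Round 2: A 9, B 15, C 10, D 13, F 16. A eliminated.
Round 3: B 15, C 10, D 13, F 25. C eliminated.
Round 4: B 15, D 23, F 25. B eliminated.
Round 5: D 38, F 25. D has a majority (≥32).

D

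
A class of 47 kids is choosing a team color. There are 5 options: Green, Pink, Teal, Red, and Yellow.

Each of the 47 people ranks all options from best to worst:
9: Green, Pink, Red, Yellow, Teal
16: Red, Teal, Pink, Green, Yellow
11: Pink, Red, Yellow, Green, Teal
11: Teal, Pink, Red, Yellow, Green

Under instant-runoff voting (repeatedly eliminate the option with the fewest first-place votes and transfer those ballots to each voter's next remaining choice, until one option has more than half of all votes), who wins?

Round 1: Green 9, Pink 11, Teal 11, Red 16, Yellow 0. Yellow eliminated.
Round 2: Green 9, Pink 11, Teal 11, Red 16. Green eliminated.
Round 3: Pink 20, Teal 11, Red 16. Teal eliminated.
Round 4: Pink 31, Red 16. Pink has a majority (≥24).

Pink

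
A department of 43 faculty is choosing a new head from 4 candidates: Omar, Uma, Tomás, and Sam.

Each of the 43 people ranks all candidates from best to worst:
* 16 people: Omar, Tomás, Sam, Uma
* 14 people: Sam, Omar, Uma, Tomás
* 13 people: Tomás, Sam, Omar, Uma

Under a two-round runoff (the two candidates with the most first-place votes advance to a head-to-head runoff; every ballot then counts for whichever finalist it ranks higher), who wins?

Round 1 first-place votes: Omar 16, Uma 0, Tomás 13, Sam 14. Omar and Sam advance.
Runoff: Omar is ranked above Sam on 16 ballots, Sam above Omar on 27.

Sam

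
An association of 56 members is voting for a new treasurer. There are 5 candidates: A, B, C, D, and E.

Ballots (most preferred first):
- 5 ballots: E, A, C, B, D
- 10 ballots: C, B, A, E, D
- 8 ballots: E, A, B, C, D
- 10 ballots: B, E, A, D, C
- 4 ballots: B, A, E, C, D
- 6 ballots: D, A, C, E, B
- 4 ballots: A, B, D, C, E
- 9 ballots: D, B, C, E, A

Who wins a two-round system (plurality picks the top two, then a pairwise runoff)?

B

Round 1 first-place votes: A 4, B 14, C 10, D 15, E 13. D and B advance.
Runoff: D is ranked above B on 15 ballots, B above D on 41.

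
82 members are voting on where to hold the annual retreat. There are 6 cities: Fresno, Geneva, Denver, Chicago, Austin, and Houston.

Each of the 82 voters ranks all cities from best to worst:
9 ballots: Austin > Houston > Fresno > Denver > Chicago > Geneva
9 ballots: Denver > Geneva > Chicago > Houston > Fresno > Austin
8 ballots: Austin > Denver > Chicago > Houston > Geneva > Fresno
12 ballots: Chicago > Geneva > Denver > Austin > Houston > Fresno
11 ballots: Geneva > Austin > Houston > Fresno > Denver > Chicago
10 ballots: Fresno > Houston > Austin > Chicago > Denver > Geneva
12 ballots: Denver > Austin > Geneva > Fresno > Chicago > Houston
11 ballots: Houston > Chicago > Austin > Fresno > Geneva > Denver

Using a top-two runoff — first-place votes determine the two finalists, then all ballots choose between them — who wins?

Austin

Round 1 first-place votes: Fresno 10, Geneva 11, Denver 21, Chicago 12, Austin 17, Houston 11. Denver and Austin advance.
Runoff: Denver is ranked above Austin on 33 ballots, Austin above Denver on 49.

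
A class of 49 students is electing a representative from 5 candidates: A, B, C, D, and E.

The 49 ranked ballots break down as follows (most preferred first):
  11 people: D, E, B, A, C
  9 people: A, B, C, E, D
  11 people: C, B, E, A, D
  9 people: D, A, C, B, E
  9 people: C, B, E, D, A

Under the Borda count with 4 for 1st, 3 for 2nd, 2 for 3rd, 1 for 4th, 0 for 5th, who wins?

B

A: 11×1 + 9×4 + 11×1 + 9×3 + 9×0 = 85
B: 11×2 + 9×3 + 11×3 + 9×1 + 9×3 = 118
C: 11×0 + 9×2 + 11×4 + 9×2 + 9×4 = 116
D: 11×4 + 9×0 + 11×0 + 9×4 + 9×1 = 89
E: 11×3 + 9×1 + 11×2 + 9×0 + 9×2 = 82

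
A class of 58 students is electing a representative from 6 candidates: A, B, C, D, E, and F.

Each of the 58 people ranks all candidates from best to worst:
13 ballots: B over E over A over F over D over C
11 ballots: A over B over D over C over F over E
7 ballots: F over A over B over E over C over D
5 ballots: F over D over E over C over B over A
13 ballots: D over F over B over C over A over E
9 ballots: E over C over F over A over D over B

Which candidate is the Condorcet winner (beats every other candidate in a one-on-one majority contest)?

F vs A: 34–24
F vs B: 34–24
F vs C: 38–20
F vs D: 34–24
F vs E: 36–22
F beats every other candidate.

F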